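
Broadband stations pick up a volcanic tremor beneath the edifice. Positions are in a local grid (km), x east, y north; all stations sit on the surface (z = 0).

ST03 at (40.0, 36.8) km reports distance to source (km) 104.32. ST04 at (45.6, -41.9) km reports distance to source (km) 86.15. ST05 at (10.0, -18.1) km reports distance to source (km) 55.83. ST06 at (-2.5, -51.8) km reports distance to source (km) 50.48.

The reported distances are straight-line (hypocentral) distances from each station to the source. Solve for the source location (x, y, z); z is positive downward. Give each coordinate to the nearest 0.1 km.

Each station gives a sphere (x−x_i)² + (y−y_i)² + z² = d_i² (stations at z=0).
Subtracting the ST03 sphere from ST04 and ST05: z² cancels, leaving linear equations in x and y:
11.2 x − 157.4 y = 4341.57
-60.0 x − 109.8 y = 5239.04
Solving: x ≈ -32.596, y ≈ -29.902 km (keep extra digits for the depth step; rounded: -32.6, -29.9).
Then from the ST03 sphere: z² = 104.32² − (x − 40.0)² − (y − 36.8)² with x = -32.596, y = -29.902, so z ≈ 34.108 ≈ 34.1 km.

(-32.6, -29.9, 34.1)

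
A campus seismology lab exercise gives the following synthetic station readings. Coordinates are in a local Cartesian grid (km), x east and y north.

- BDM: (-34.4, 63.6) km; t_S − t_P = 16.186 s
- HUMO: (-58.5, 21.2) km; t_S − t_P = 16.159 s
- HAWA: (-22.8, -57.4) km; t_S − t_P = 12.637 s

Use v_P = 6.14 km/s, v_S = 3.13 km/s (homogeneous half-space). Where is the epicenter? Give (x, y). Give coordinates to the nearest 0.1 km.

40.6 km east, -7.5 km north

Distance from S−P lag: d = Δt · v_P v_S / (v_P − v_S) = Δt · (6.14·3.13)/(6.14−3.13) ≈ 6.3848·Δt.
So d_BDM = 103.34, d_HUMO = 103.17, d_HAWA = 80.68 km.
Circle about each station: (x + 34.4)² + (y − 63.6)² = 103.34²; (x + 58.5)² + (y − 21.2)² = 103.17²; (x + 22.8)² + (y + 57.4)² = 80.68².
Subtracting the BDM equation from the HUMO and HAWA equations removes the quadratic terms:
-48.2 x − 84.8 y = -1321.52
23.2 x − 242.0 y = 2756.17
Solving the 2×2 system: x ≈ 40.6, y ≈ -7.5 km.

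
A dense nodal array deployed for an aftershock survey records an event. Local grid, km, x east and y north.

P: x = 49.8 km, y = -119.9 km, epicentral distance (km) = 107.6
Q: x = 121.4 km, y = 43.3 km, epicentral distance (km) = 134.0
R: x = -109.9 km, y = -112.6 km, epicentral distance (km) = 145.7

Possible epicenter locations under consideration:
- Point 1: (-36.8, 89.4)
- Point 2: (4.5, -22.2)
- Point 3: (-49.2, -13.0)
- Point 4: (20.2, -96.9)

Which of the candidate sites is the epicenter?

Point 2

For each candidate, compare |candidate − station| to the reported distance:
Point 1: residuals P 118.9, Q 30.8, R 69.1 → max 118.9 km
Point 2: residuals P 0.1, Q 0.0, R 0.1 → max 0.1 km
Point 3: residuals P 38.1, Q 45.6, R 29.1 → max 45.6 km
Point 4: residuals P 70.1, Q 38.9, R 14.7 → max 70.1 km
Only Point 2 has all residuals ≈ 0.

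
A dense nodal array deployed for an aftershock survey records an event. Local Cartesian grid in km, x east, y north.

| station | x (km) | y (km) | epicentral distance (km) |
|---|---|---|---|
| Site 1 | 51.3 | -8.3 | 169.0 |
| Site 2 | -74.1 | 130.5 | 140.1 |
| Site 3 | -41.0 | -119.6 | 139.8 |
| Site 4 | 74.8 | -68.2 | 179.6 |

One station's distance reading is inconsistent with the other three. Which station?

Solve using three stations at a time. Using Site 1, Site 2, Site 3 (subtract circle equations pairwise → linear system) gives (x, y) ≈ (-117.6, -2.7).
Distances from that point to each station vs reported:
  Site 1: calculated 169.0 vs reported 169.0 → residual 0.0 km
  Site 2: calculated 140.1 vs reported 140.1 → residual 0.0 km
  Site 3: calculated 139.8 vs reported 139.8 → residual 0.0 km
  Site 4: calculated 203.3 vs reported 179.6 → residual 23.7 km
Site 1, Site 2, Site 3 are mutually consistent (residuals ≈ 0); Site 4 is off by 23.7 km.

Site 4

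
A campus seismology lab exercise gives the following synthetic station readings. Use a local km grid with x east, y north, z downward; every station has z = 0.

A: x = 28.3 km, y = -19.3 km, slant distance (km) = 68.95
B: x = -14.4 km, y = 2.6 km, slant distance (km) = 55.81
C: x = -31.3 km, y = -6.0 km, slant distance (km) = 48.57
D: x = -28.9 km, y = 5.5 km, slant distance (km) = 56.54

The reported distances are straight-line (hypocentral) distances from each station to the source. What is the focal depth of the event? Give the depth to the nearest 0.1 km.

Each station gives a sphere (x−x_i)² + (y−y_i)² + z² = d_i² (stations at z=0).
Subtracting the A sphere from B and C: z² cancels, leaving linear equations in x and y:
-85.4 x + 43.8 y = 680.09
-119.2 x + 26.6 y = 2237.37
Solving: x ≈ -27.093, y ≈ -37.298 km (keep extra digits for the depth step; rounded: -27.1, -37.3).
Then from the A sphere: z² = 68.95² − (x − 28.3)² − (y + 19.3)² with x = -27.093, y = -37.298, so z ≈ 36.902 ≈ 36.9 km.

36.9 km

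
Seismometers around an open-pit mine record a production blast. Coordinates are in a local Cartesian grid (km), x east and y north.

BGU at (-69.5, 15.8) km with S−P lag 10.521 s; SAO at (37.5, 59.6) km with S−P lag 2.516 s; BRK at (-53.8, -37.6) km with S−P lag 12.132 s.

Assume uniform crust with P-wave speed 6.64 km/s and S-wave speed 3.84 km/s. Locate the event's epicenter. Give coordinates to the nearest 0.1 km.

22.6 km east, 42.2 km north

Distance from S−P lag: d = Δt · v_P v_S / (v_P − v_S) = Δt · (6.64·3.84)/(6.64−3.84) ≈ 9.1063·Δt.
So d_BGU = 95.81, d_SAO = 22.91, d_BRK = 110.48 km.
Circle about each station: (x + 69.5)² + (y − 15.8)² = 95.81²; (x − 37.5)² + (y − 59.6)² = 22.91²; (x + 53.8)² + (y + 37.6)² = 110.48².
Subtracting the BGU equation from the SAO and BRK equations removes the quadratic terms:
214.0 x + 87.6 y = 8533.21
31.4 x − 106.8 y = -3797.96
Solving the 2×2 system: x ≈ 22.6, y ≈ 42.2 km.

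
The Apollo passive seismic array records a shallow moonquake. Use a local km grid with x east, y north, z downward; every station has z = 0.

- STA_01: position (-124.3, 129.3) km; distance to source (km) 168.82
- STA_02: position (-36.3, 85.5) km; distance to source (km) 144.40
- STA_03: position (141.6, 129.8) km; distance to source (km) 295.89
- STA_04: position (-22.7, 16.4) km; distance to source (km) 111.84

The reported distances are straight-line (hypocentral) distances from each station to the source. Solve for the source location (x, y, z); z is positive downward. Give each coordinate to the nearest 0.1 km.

Each station gives a sphere (x−x_i)² + (y−y_i)² + z² = d_i² (stations at z=0).
Subtracting the STA_01 sphere from STA_02 and STA_03: z² cancels, leaving linear equations in x and y:
176.0 x − 87.6 y = -15892.21
531.8 x + 1.0 y = -54321.08
Solving: x ≈ -102.101, y ≈ -23.717 km (keep extra digits for the depth step; rounded: -102.1, -23.7).
Then from the STA_01 sphere: z² = 168.82² − (x + 124.3)² − (y − 129.3)² with x = -102.101, y = -23.717, so z ≈ 67.773 ≈ 67.8 km.

x ≈ -102.1 km, y ≈ -23.7 km, depth ≈ 67.8 km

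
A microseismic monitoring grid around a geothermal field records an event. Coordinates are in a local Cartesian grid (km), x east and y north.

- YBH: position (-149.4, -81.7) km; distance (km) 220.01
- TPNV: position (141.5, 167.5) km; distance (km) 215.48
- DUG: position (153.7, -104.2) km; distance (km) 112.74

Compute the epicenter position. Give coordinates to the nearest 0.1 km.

x ≈ 65.4 km, y ≈ -34.1 km

Circle about each station: (x + 149.4)² + (y + 81.7)² = 220.01²; (x − 141.5)² + (y − 167.5)² = 215.48²; (x − 153.7)² + (y + 104.2)² = 112.74².
Subtracting pairs of circle equations eliminates x²+y² and gives linear equations (the radical axes):
581.8 x + 498.4 y = 21056.02
606.2 x − 45.0 y = 41180.17
Solving the 2×2 system: x ≈ 65.4, y ≈ -34.1 km.
Check against YBH (with the unrounded x, y): √((x + 149.4)²+(y + 81.7)²) = 220.01 ≈ 220.01 km. ✓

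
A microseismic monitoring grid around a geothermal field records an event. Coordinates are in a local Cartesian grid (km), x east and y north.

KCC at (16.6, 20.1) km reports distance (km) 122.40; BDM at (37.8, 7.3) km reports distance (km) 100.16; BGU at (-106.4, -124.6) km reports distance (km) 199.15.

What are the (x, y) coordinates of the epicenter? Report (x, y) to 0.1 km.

87.6 km east, -79.6 km north

Circle about each station: (x − 16.6)² + (y − 20.1)² = 122.40²; (x − 37.8)² + (y − 7.3)² = 100.16²; (x + 106.4)² + (y + 124.6)² = 199.15².
Subtracting pairs of circle equations eliminates x²+y² and gives linear equations (the radical axes):
42.4 x − 25.6 y = 5752.29
-246.0 x − 289.4 y = 1487.59
Solving the 2×2 system: x ≈ 87.6, y ≈ -79.6 km.
Check against KCC (with the unrounded x, y): √((x − 16.6)²+(y − 20.1)²) = 122.40 ≈ 122.40 km. ✓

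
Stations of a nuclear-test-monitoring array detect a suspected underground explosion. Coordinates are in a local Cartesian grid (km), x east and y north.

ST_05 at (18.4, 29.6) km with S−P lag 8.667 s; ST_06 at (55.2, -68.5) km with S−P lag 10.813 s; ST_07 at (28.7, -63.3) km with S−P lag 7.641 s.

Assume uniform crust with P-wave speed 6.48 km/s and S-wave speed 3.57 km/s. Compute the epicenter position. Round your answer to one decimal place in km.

Distance from S−P lag: d = Δt · v_P v_S / (v_P − v_S) = Δt · (6.48·3.57)/(6.48−3.57) ≈ 7.9497·Δt.
So d_ST_05 = 68.90, d_ST_06 = 85.96, d_ST_07 = 60.74 km.
Circle about each station: (x − 18.4)² + (y − 29.6)² = 68.90²; (x − 55.2)² + (y + 68.5)² = 85.96²; (x − 28.7)² + (y + 63.3)² = 60.74².
Subtracting the ST_05 equation from the ST_06 and ST_07 equations removes the quadratic terms:
73.6 x − 196.2 y = 3882.66
20.6 x − 185.8 y = 4673.72
Solving the 2×2 system: x ≈ -20.3, y ≈ -27.4 km.
Check against ST_05 (with the unrounded x, y): √((x − 18.4)²+(y − 29.6)²) = 68.90 ≈ 68.90 km. ✓

x ≈ -20.3 km, y ≈ -27.4 km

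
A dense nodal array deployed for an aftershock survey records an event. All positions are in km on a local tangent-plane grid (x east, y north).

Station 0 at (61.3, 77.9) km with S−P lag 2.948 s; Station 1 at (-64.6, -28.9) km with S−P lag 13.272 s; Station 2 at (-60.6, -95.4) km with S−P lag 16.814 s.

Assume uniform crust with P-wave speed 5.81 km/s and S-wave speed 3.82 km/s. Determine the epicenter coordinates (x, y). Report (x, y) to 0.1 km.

Distance from S−P lag: d = Δt · v_P v_S / (v_P − v_S) = Δt · (5.81·3.82)/(5.81−3.82) ≈ 11.1529·Δt.
So d_Station 0 = 32.88, d_Station 1 = 148.02, d_Station 2 = 187.52 km.
Circle about each station: (x − 61.3)² + (y − 77.9)² = 32.88²; (x + 64.6)² + (y + 28.9)² = 148.02²; (x + 60.6)² + (y + 95.4)² = 187.52².
Subtracting the Station 0 equation from the Station 1 and Station 2 equations removes the quadratic terms:
-251.8 x − 213.6 y = -25646.56
-243.8 x − 346.6 y = -31135.24
Solving the 2×2 system: x ≈ 63.6, y ≈ 45.1 km.

63.6 km east, 45.1 km north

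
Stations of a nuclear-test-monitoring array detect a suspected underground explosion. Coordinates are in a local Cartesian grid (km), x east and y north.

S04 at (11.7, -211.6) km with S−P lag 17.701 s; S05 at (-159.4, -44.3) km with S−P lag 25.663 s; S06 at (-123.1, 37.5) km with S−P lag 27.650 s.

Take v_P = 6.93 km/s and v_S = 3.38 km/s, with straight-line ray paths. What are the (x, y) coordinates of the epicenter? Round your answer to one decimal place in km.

2.1 km east, -95.2 km north

Distance from S−P lag: d = Δt · v_P v_S / (v_P − v_S) = Δt · (6.93·3.38)/(6.93−3.38) ≈ 6.5981·Δt.
So d_S04 = 116.79, d_S05 = 169.33, d_S06 = 182.44 km.
Circle about each station: (x − 11.7)² + (y + 211.6)² = 116.79²; (x + 159.4)² + (y + 44.3)² = 169.33²; (x + 123.1)² + (y − 37.5)² = 182.44².
Subtracting the S04 equation from the S05 and S06 equations removes the quadratic terms:
-342.2 x + 334.6 y = -32573.34
-269.6 x + 498.2 y = -47996.04
Solving the 2×2 system: x ≈ 2.1, y ≈ -95.2 km.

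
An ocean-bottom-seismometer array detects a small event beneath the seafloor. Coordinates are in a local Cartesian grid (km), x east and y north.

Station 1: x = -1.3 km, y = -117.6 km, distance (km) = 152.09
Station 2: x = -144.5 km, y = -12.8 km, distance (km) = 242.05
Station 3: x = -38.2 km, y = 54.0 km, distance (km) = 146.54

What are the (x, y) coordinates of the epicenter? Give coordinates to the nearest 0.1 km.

Circle about each station: (x + 1.3)² + (y + 117.6)² = 152.09²; (x + 144.5)² + (y + 12.8)² = 242.05²; (x + 38.2)² + (y − 54.0)² = 146.54².
Subtracting the Station 1 equation from the Station 2 and Station 3 equations removes the quadratic terms:
-286.4 x + 209.6 y = -28244.19
-73.8 x + 343.2 y = -7798.81
Solving the 2×2 system: x ≈ 97.3, y ≈ -1.8 km.

(97.3, -1.8)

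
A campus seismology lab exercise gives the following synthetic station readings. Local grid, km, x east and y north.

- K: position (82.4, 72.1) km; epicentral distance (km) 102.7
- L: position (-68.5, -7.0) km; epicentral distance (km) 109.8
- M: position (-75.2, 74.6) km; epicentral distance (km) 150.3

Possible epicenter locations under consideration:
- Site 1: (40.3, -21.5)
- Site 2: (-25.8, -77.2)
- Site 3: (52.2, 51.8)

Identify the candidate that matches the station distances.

For each candidate, compare |candidate − station| to the reported distance:
Site 1: residuals K 0.1, L 0.0, M 0.0 → max 0.1 km
Site 2: residuals K 81.7, L 27.6, M 9.3 → max 81.7 km
Site 3: residuals K 66.3, L 24.5, M 20.9 → max 66.3 km
Only Site 1 has all residuals ≈ 0.

Site 1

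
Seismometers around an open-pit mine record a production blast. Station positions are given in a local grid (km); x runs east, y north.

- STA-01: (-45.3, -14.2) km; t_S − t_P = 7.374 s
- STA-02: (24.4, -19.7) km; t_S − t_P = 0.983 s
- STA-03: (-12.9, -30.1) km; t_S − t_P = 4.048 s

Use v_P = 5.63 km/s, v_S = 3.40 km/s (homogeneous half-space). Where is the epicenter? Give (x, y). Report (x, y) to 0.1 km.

(18.0, -14.2)

Distance from S−P lag: d = Δt · v_P v_S / (v_P − v_S) = Δt · (5.63·3.40)/(5.63−3.40) ≈ 8.5839·Δt.
So d_STA-01 = 63.30, d_STA-02 = 8.44, d_STA-03 = 34.75 km.
Circle about each station: (x + 45.3)² + (y + 14.2)² = 63.30²; (x − 24.4)² + (y + 19.7)² = 8.44²; (x + 12.9)² + (y + 30.1)² = 34.75².
Subtracting the STA-01 equation from the STA-02 and STA-03 equations removes the quadratic terms:
139.4 x − 11.0 y = 2665.38
64.8 x − 31.8 y = 1618.02
Solving the 2×2 system: x ≈ 18.0, y ≈ -14.2 km.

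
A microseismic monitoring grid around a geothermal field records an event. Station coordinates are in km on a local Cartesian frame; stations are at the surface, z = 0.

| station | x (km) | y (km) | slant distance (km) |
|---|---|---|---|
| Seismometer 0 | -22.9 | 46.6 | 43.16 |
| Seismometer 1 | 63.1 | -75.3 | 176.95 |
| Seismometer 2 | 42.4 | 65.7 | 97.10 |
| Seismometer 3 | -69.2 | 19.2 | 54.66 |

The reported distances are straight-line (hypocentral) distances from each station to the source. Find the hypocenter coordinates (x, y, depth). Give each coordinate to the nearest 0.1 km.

Each station gives a sphere (x−x_i)² + (y−y_i)² + z² = d_i² (stations at z=0).
Subtracting the Seismometer 0 sphere from Seismometer 1 and Seismometer 2: z² cancels, leaving linear equations in x and y:
172.0 x − 243.8 y = -22492.79
130.6 x + 38.2 y = -4147.34
Solving: x ≈ -48.693, y ≈ 57.906 km (keep extra digits for the depth step; rounded: -48.7, 57.9).
Then from the Seismometer 0 sphere: z² = 43.16² − (x + 22.9)² − (y − 46.6)² with x = -48.693, y = 57.906, so z ≈ 32.706 ≈ 32.7 km.

x ≈ -48.7 km, y ≈ 57.9 km, depth ≈ 32.7 km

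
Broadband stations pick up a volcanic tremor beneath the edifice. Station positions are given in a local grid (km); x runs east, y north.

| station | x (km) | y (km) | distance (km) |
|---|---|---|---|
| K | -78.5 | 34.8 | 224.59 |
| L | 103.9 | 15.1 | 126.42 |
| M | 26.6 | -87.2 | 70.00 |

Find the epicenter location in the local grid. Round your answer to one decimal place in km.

Circle about each station: (x + 78.5)² + (y − 34.8)² = 224.59²; (x − 103.9)² + (y − 15.1)² = 126.42²; (x − 26.6)² + (y + 87.2)² = 70.00².
Subtracting the K equation from the L and M equations removes the quadratic terms:
364.8 x − 39.4 y = 38108.58
210.2 x − 244.0 y = 46478.78
Solving the 2×2 system: x ≈ 92.5, y ≈ -110.8 km.

(92.5, -110.8)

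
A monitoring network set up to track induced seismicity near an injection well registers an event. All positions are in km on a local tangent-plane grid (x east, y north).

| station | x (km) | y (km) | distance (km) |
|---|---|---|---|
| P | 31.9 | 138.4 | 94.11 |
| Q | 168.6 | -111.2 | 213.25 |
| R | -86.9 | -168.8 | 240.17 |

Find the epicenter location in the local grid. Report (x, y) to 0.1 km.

Circle about each station: (x − 31.9)² + (y − 138.4)² = 94.11²; (x − 168.6)² + (y + 111.2)² = 213.25²; (x + 86.9)² + (y + 168.8)² = 240.17².
Subtracting the P equation from the Q and R equations removes the quadratic terms:
273.4 x − 499.2 y = -15999.64
-237.6 x − 614.4 y = -32952.06
Solving the 2×2 system: x ≈ 23.1, y ≈ 44.7 km.

x ≈ 23.1 km, y ≈ 44.7 km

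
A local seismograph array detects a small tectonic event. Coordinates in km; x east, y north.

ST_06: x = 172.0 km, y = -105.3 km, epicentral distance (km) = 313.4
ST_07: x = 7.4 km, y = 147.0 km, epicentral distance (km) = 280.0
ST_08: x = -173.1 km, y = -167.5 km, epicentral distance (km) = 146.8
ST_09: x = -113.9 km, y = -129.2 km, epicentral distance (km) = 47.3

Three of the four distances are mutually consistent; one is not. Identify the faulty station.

Solve using three stations at a time. Using ST_06, ST_07, ST_09 (subtract circle equations pairwise → linear system) gives (x, y) ≈ (-141.1, -90.4).
Distances from that point to each station vs reported:
  ST_06: calculated 313.4 vs reported 313.4 → residual 0.0 km
  ST_07: calculated 280.0 vs reported 280.0 → residual 0.0 km
  ST_08: calculated 83.5 vs reported 146.8 → residual 63.3 km
  ST_09: calculated 47.3 vs reported 47.3 → residual 0.0 km
ST_06, ST_07, ST_09 are mutually consistent (residuals ≈ 0); ST_08 is off by 63.3 km.

ST_08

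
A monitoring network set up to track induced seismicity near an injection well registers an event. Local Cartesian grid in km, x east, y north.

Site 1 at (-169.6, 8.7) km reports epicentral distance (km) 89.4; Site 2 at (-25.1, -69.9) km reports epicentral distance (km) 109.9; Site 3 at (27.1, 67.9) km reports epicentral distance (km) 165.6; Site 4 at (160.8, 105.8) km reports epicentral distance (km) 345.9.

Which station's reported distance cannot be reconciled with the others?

Site 3

Solve using three stations at a time. Using Site 1, Site 2, Site 4 (subtract circle equations pairwise → linear system) gives (x, y) ≈ (-134.9, -73.6).
Distances from that point to each station vs reported:
  Site 1: calculated 89.4 vs reported 89.4 → residual 0.0 km
  Site 2: calculated 109.9 vs reported 109.9 → residual 0.0 km
  Site 3: calculated 215.1 vs reported 165.6 → residual 49.5 km
  Site 4: calculated 345.9 vs reported 345.9 → residual 0.0 km
Site 1, Site 2, Site 4 are mutually consistent (residuals ≈ 0); Site 3 is off by 49.5 km.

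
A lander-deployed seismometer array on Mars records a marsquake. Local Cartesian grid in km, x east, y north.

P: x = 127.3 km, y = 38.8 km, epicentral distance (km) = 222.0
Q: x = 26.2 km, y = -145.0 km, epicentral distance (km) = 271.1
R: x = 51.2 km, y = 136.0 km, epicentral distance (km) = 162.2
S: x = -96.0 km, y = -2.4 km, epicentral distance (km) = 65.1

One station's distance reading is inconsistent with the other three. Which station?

Q

Solve using three stations at a time. Using P, R, S (subtract circle equations pairwise → linear system) gives (x, y) ≈ (-93.4, 62.6).
Distances from that point to each station vs reported:
  P: calculated 222.0 vs reported 222.0 → residual 0.0 km
  Q: calculated 239.6 vs reported 271.1 → residual 31.5 km
  R: calculated 162.2 vs reported 162.2 → residual 0.0 km
  S: calculated 65.0 vs reported 65.1 → residual 0.1 km
P, R, S are mutually consistent (residuals ≈ 0); Q is off by 31.5 km.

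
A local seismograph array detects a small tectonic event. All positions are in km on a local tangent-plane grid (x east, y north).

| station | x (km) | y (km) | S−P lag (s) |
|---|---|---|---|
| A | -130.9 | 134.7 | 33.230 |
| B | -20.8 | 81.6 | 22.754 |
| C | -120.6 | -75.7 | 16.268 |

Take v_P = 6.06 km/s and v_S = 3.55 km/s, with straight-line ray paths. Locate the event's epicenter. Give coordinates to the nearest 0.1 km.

x ≈ 14.5 km, y ≈ -110.2 km

Distance from S−P lag: d = Δt · v_P v_S / (v_P − v_S) = Δt · (6.06·3.55)/(6.06−3.55) ≈ 8.5709·Δt.
So d_A = 284.81, d_B = 195.02, d_C = 139.43 km.
Circle about each station: (x + 130.9)² + (y − 134.7)² = 284.81²; (x + 20.8)² + (y − 81.6)² = 195.02²; (x + 120.6)² + (y + 75.7)² = 139.43².
Subtracting the A equation from the B and C equations removes the quadratic terms:
220.2 x − 106.2 y = 14896.24
20.6 x − 420.8 y = 46671.96
Solving the 2×2 system: x ≈ 14.5, y ≈ -110.2 km.
Check against A (with the unrounded x, y): √((x + 130.9)²+(y − 134.7)²) = 284.81 ≈ 284.81 km. ✓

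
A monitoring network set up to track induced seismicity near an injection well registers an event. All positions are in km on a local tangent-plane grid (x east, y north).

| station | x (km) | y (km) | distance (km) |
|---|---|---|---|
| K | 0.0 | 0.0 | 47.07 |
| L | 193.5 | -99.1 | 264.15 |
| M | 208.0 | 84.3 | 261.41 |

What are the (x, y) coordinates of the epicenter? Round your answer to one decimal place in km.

(-44.3, 15.9)

Circle about each station: x² + y² = 47.07²; (x − 193.5)² + (y + 99.1)² = 264.15²; (x − 208.0)² + (y − 84.3)² = 261.41².
Subtracting pairs of circle equations eliminates x²+y² and gives linear equations (the radical axes):
387.0 x − 198.2 y = -20296.58
416.0 x + 168.6 y = -15749.11
Solving the 2×2 system: x ≈ -44.3, y ≈ 15.9 km.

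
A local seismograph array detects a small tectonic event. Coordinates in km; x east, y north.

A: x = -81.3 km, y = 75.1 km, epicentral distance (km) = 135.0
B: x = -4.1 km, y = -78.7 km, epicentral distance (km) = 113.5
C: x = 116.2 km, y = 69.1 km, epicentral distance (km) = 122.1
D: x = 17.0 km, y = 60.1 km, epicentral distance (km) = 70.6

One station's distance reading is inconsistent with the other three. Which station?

B

Solve using three stations at a time. Using A, C, D (subtract circle equations pairwise → linear system) gives (x, y) ≈ (23.4, -10.0).
Distances from that point to each station vs reported:
  A: calculated 134.9 vs reported 135.0 → residual 0.1 km
  B: calculated 73.9 vs reported 113.5 → residual 39.6 km
  C: calculated 122.0 vs reported 122.1 → residual 0.1 km
  D: calculated 70.4 vs reported 70.6 → residual 0.2 km
A, C, D are mutually consistent (residuals ≈ 0); B is off by 39.6 km.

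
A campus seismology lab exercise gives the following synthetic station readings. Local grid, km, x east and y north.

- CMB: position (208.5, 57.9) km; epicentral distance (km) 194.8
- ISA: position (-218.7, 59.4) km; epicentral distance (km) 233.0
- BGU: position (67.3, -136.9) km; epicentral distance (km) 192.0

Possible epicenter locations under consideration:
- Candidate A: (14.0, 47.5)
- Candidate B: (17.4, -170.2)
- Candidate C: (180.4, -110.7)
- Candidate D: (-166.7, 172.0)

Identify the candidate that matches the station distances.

Candidate A

For each candidate, compare |candidate − station| to the reported distance:
Candidate A: residuals CMB 0.0, ISA 0.0, BGU 0.1 → max 0.1 km
Candidate B: residuals CMB 102.8, ISA 96.3, BGU 132.0 → max 132.0 km
Candidate C: residuals CMB 23.9, ISA 200.8, BGU 75.9 → max 200.8 km
Candidate D: residuals CMB 197.4, ISA 109.0, BGU 195.5 → max 197.4 km
Only Candidate A has all residuals ≈ 0.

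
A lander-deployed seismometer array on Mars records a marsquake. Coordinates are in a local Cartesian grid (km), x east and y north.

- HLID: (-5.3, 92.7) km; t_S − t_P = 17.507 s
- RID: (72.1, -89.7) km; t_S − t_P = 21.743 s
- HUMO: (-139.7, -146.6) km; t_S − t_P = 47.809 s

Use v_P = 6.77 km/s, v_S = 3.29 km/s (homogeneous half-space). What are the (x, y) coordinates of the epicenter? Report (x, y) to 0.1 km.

Distance from S−P lag: d = Δt · v_P v_S / (v_P − v_S) = Δt · (6.77·3.29)/(6.77−3.29) ≈ 6.4004·Δt.
So d_HLID = 112.05, d_RID = 139.16, d_HUMO = 306.00 km.
Circle about each station: (x + 5.3)² + (y − 92.7)² = 112.05²; (x − 72.1)² + (y + 89.7)² = 139.16²; (x + 139.7)² + (y + 146.6)² = 306.00².
Subtracting the HLID equation from the RID and HUMO equations removes the quadratic terms:
154.8 x − 364.8 y = -2187.18
-268.8 x − 478.6 y = -48694.53
Solving the 2×2 system: x ≈ 97.1, y ≈ 47.2 km.
Check against HLID (with the unrounded x, y): √((x + 5.3)²+(y − 92.7)²) = 112.06 ≈ 112.05 km. ✓

97.1 km east, 47.2 km north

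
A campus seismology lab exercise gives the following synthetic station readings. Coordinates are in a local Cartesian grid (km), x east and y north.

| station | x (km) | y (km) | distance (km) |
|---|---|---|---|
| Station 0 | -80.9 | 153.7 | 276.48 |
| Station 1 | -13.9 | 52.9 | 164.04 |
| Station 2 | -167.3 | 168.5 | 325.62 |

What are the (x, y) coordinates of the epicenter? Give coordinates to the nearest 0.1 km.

Circle about each station: (x + 80.9)² + (y − 153.7)² = 276.48²; (x + 13.9)² + (y − 52.9)² = 164.04²; (x + 167.3)² + (y − 168.5)² = 325.62².
Subtracting pairs of circle equations eliminates x²+y² and gives linear equations (the radical axes):
134.0 x − 201.6 y = 22355.19
-172.8 x + 29.6 y = -3374.15
Solving the 2×2 system: x ≈ 0.6, y ≈ -110.5 km.

(0.6, -110.5)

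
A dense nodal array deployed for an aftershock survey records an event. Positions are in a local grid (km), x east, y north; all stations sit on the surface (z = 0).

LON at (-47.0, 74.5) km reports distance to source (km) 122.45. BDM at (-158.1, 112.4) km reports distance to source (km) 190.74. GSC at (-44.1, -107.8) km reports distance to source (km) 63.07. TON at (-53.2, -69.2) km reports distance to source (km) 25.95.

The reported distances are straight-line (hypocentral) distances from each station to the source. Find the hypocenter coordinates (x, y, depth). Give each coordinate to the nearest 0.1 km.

(-54.2, -47.0, 13.4)

Each station gives a sphere (x−x_i)² + (y−y_i)² + z² = d_i² (stations at z=0).
Subtracting the LON sphere from BDM and GSC: z² cancels, leaving linear equations in x and y:
-222.2 x + 75.8 y = 8482.37
5.8 x − 364.6 y = 16822.58
Solving: x ≈ -54.209, y ≈ -47.002 km (keep extra digits for the depth step; rounded: -54.2, -47.0).
Then from the LON sphere: z² = 122.45² − (x + 47.0)² − (y − 74.5)² with x = -54.209, y = -47.002, so z ≈ 13.390 ≈ 13.4 km.
Check against TON (with the unrounded solution): distance 25.94 ≈ 25.95 km. ✓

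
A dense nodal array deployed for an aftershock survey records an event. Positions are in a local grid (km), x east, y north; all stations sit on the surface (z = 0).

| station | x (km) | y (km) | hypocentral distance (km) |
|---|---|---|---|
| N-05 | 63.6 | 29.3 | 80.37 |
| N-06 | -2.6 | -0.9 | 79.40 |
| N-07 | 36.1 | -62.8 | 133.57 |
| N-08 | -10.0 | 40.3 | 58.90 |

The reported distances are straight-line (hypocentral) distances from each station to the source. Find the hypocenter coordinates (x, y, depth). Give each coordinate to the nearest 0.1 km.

Each station gives a sphere (x−x_i)² + (y−y_i)² + z² = d_i² (stations at z=0).
Subtracting the N-05 sphere from N-06 and N-07: z² cancels, leaving linear equations in x and y:
-132.4 x − 60.4 y = -4740.90
-55.0 x − 184.2 y = -11038.01
Solving: x ≈ 9.806, y ≈ 56.996 km (keep extra digits for the depth step; rounded: 9.8, 57.0).
Then from the N-05 sphere: z² = 80.37² − (x − 63.6)² − (y − 29.3)² with x = 9.806, y = 56.996, so z ≈ 52.901 ≈ 52.9 km.

(9.8, 57.0, 52.9)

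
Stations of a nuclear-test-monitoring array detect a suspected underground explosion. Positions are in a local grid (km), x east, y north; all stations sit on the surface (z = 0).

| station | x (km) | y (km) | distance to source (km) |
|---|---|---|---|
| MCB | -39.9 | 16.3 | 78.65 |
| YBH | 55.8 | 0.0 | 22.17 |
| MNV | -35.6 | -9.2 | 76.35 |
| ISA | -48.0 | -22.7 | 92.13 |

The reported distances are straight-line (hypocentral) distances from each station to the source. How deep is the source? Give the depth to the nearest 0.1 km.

9.2 km

Each station gives a sphere (x−x_i)² + (y−y_i)² + z² = d_i² (stations at z=0).
Subtracting the MCB sphere from YBH and MNV: z² cancels, leaving linear equations in x and y:
191.4 x − 32.6 y = 6950.25
8.6 x − 51.0 y = -149.20
Solving: x ≈ 37.900, y ≈ 9.316 km (keep extra digits for the depth step; rounded: 37.9, 9.3).
Then from the MCB sphere: z² = 78.65² − (x + 39.9)² − (y − 16.3)² with x = 37.900, y = 9.316, so z ≈ 9.176 ≈ 9.2 km.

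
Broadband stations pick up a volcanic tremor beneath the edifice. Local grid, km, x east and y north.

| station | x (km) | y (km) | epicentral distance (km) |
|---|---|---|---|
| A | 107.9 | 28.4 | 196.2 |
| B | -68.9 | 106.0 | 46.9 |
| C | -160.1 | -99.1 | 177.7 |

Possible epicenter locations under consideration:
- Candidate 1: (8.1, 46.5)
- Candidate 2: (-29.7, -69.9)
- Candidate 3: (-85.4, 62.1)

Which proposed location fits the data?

Candidate 3

For each candidate, compare |candidate − station| to the reported distance:
Candidate 1: residuals A 94.8, B 50.4, C 44.8 → max 94.8 km
Candidate 2: residuals A 27.1, B 133.3, C 44.1 → max 133.3 km
Candidate 3: residuals A 0.0, B 0.0, C 0.0 → max 0.0 km
Only Candidate 3 has all residuals ≈ 0.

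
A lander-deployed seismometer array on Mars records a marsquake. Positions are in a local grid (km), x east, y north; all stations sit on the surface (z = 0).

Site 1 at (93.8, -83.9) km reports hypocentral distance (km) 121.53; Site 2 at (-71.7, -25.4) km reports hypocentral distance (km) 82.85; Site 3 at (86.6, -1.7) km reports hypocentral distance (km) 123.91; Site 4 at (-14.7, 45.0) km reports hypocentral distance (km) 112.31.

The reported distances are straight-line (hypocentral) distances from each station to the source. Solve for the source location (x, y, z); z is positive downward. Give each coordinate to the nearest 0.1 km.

Each station gives a sphere (x−x_i)² + (y−y_i)² + z² = d_i² (stations at z=0).
Subtracting the Site 1 sphere from Site 2 and Site 3: z² cancels, leaving linear equations in x and y:
-331.0 x + 117.0 y = -2146.18
-14.4 x + 164.4 y = -8919.35
Solving: x ≈ -13.099, y ≈ -55.401 km (keep extra digits for the depth step; rounded: -13.1, -55.4).
Then from the Site 1 sphere: z² = 121.53² − (x − 93.8)² − (y + 83.9)² with x = -13.099, y = -55.401, so z ≈ 50.299 ≈ 50.3 km.

x ≈ -13.1 km, y ≈ -55.4 km, depth ≈ 50.3 km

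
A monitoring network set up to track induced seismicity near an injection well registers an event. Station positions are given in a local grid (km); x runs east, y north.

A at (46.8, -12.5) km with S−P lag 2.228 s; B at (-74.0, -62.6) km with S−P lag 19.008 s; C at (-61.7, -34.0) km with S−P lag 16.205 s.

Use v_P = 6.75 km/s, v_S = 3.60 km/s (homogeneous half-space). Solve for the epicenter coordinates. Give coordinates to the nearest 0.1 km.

58.6 km east, -0.0 km north

Distance from S−P lag: d = Δt · v_P v_S / (v_P − v_S) = Δt · (6.75·3.60)/(6.75−3.60) ≈ 7.7143·Δt.
So d_A = 17.19, d_B = 146.63, d_C = 125.01 km.
Circle about each station: (x − 46.8)² + (y + 12.5)² = 17.19²; (x + 74.0)² + (y + 62.6)² = 146.63²; (x + 61.7)² + (y + 34.0)² = 125.01².
Subtracting the A equation from the B and C equations removes the quadratic terms:
-241.6 x − 100.2 y = -14156.59
-217.0 x − 43.0 y = -12715.60
Solving the 2×2 system: x ≈ 58.6, y ≈ -0.0 km.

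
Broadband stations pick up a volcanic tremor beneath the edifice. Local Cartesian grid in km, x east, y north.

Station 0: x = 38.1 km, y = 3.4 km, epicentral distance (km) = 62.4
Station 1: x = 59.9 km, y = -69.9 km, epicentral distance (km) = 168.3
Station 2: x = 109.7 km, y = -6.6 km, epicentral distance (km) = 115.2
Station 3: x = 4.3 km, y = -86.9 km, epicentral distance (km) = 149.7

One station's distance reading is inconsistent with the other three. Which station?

Station 1

Solve using three stations at a time. Using Station 0, Station 2, Station 3 (subtract circle equations pairwise → linear system) gives (x, y) ≈ (17.3, 62.2).
Distances from that point to each station vs reported:
  Station 0: calculated 62.4 vs reported 62.4 → residual 0.0 km
  Station 1: calculated 138.8 vs reported 168.3 → residual 29.5 km
  Station 2: calculated 115.2 vs reported 115.2 → residual 0.0 km
  Station 3: calculated 149.7 vs reported 149.7 → residual 0.0 km
Station 0, Station 2, Station 3 are mutually consistent (residuals ≈ 0); Station 1 is off by 29.5 km.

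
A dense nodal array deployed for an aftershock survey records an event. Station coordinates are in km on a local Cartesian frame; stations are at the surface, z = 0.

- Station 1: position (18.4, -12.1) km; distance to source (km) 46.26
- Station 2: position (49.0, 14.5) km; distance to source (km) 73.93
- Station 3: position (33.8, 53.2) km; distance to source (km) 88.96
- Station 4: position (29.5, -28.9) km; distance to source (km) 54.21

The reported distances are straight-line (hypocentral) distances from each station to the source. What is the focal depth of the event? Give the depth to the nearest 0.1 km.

Each station gives a sphere (x−x_i)² + (y−y_i)² + z² = d_i² (stations at z=0).
Subtracting the Station 1 sphere from Station 2 and Station 3: z² cancels, leaving linear equations in x and y:
61.2 x + 53.2 y = -1199.38
30.8 x + 130.6 y = -2286.18
Solving: x ≈ -5.510, y ≈ -16.206 km (keep extra digits for the depth step; rounded: -5.5, -16.2).
Then from the Station 1 sphere: z² = 46.26² − (x − 18.4)² − (y + 12.1)² with x = -5.510, y = -16.206, so z ≈ 39.388 ≈ 39.4 km.

39.4 km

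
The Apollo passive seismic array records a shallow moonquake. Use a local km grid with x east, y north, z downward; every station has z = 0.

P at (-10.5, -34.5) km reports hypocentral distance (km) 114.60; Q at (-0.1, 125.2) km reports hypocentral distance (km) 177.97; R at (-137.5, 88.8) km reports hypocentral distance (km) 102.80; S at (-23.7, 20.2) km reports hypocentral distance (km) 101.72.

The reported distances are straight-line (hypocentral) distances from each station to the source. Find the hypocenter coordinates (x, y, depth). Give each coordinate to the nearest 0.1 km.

Each station gives a sphere (x−x_i)² + (y−y_i)² + z² = d_i² (stations at z=0).
Subtracting the P sphere from Q and R: z² cancels, leaving linear equations in x and y:
20.8 x + 319.4 y = -4165.61
-254.0 x + 246.6 y = 28056.51
Solving: x ≈ -115.799, y ≈ -5.501 km (keep extra digits for the depth step; rounded: -115.8, -5.5).
Then from the P sphere: z² = 114.60² − (x + 10.5)² − (y + 34.5)² with x = -115.799, y = -5.501, so z ≈ 34.704 ≈ 34.7 km.

x ≈ -115.8 km, y ≈ -5.5 km, depth ≈ 34.7 km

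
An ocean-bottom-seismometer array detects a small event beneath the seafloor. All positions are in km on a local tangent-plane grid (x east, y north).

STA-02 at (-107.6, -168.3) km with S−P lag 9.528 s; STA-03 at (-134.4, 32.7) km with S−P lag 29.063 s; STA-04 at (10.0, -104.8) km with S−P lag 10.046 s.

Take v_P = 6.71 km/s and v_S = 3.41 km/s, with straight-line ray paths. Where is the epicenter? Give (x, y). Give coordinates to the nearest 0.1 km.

Distance from S−P lag: d = Δt · v_P v_S / (v_P − v_S) = Δt · (6.71·3.41)/(6.71−3.41) ≈ 6.9337·Δt.
So d_STA-02 = 66.06, d_STA-03 = 201.51, d_STA-04 = 69.66 km.
Circle about each station: (x + 107.6)² + (y + 168.3)² = 66.06²; (x + 134.4)² + (y − 32.7)² = 201.51²; (x − 10.0)² + (y + 104.8)² = 69.66².
Subtracting pairs of circle equations eliminates x²+y² and gives linear equations (the radical axes):
-53.6 x + 402.0 y = -57012.36
235.2 x + 127.0 y = -29308.20
Solving the 2×2 system: x ≈ -44.8, y ≈ -147.8 km.

(-44.8, -147.8)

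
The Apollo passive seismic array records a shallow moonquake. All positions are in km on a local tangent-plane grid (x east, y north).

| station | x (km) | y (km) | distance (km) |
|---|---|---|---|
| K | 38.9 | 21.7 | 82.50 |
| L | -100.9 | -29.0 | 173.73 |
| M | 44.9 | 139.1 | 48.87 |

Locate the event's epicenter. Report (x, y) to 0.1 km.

Circle about each station: (x − 38.9)² + (y − 21.7)² = 82.50²; (x + 100.9)² + (y + 29.0)² = 173.73²; (x − 44.9)² + (y − 139.1)² = 48.87².
Subtracting the K equation from the L and M equations removes the quadratic terms:
-279.6 x − 101.4 y = -14338.15
12.0 x + 234.8 y = 23798.69
Solving the 2×2 system: x ≈ 14.8, y ≈ 100.6 km.

(14.8, 100.6)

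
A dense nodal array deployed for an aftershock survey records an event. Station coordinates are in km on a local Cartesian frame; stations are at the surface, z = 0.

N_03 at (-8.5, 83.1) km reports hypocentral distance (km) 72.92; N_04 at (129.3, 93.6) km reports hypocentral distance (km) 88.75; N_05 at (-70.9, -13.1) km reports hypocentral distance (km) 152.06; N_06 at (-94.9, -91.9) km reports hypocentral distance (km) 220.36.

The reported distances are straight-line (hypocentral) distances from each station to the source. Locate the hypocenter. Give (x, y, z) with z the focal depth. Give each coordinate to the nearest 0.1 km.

(52.7, 67.6, 36.5)

Each station gives a sphere (x−x_i)² + (y−y_i)² + z² = d_i² (stations at z=0).
Subtracting the N_03 sphere from N_04 and N_05: z² cancels, leaving linear equations in x and y:
275.6 x + 21.0 y = 15942.35
-124.8 x − 192.4 y = -19584.36
Solving: x ≈ 52.694, y ≈ 67.610 km (keep extra digits for the depth step; rounded: 52.7, 67.6).
Then from the N_03 sphere: z² = 72.92² − (x + 8.5)² − (y − 83.1)² with x = 52.694, y = 67.610, so z ≈ 36.506 ≈ 36.5 km.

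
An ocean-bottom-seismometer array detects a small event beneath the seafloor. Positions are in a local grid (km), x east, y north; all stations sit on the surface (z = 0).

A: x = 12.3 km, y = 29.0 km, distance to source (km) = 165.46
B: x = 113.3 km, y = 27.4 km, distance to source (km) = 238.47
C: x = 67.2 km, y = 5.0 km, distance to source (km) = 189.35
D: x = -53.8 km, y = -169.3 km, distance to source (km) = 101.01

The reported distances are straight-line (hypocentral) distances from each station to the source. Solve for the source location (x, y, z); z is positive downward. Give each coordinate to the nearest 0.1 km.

x ≈ -85.1 km, y ≈ -92.0 km, depth ≈ 57.0 km

Each station gives a sphere (x−x_i)² + (y−y_i)² + z² = d_i² (stations at z=0).
Subtracting the A sphere from B and C: z² cancels, leaving linear equations in x and y:
202.0 x − 3.2 y = -16895.57
109.8 x − 48.0 y = -4927.86
Solving: x ≈ -85.099, y ≈ -92.000 km (keep extra digits for the depth step; rounded: -85.1, -92.0).
Then from the A sphere: z² = 165.46² − (x − 12.3)² − (y − 29.0)² with x = -85.099, y = -92.000, so z ≈ 57.004 ≈ 57.0 km.
Check against D (with the unrounded solution): distance 101.02 ≈ 101.01 km. ✓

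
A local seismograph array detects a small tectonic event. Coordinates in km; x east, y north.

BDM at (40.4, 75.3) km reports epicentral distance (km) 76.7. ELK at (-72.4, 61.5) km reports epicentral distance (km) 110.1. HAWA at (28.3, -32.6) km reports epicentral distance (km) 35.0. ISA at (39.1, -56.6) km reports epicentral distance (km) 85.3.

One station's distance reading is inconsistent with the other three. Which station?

ISA

Solve using three stations at a time. Using BDM, ELK, HAWA (subtract circle equations pairwise → linear system) gives (x, y) ≈ (19.9, 1.4).
Distances from that point to each station vs reported:
  BDM: calculated 76.7 vs reported 76.7 → residual 0.0 km
  ELK: calculated 110.1 vs reported 110.1 → residual 0.0 km
  HAWA: calculated 35.0 vs reported 35.0 → residual 0.0 km
  ISA: calculated 61.1 vs reported 85.3 → residual 24.2 km
BDM, ELK, HAWA are mutually consistent (residuals ≈ 0); ISA is off by 24.2 km.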